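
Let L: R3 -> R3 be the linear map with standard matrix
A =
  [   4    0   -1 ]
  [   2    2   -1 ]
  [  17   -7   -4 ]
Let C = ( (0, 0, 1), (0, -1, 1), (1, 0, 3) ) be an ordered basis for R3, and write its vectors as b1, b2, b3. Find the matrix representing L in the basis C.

[[-2, 3, 1], [1, 3, 1], [-1, -1, 1]]

The j-th column of [L]_C is [L(bj)]_C.
L(b1) = A b1 = (-1, -1, -4) = -2b1 + b2 - b3, so column 1 is (-2, 1, -1).
Repeating for b2, b3 and assembling the columns gives [[-2, 3, 1], [1, 3, 1], [-1, -1, 1]].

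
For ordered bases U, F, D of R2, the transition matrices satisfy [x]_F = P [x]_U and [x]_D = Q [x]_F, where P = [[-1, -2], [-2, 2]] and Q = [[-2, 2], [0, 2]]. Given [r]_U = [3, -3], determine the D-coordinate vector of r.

First [r]_F = P [r]_U = [3, -12].
Then [r]_D = Q [r]_F = [-30, -24].

[-30, -24]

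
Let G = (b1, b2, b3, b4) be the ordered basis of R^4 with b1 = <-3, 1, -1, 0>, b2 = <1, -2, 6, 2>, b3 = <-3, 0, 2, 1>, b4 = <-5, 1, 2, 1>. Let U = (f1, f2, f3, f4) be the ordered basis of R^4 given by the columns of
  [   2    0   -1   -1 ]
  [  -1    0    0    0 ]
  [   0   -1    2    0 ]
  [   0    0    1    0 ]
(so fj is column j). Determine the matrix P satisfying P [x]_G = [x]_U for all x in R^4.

Take x = bj: its G-coordinates are the j-th standard unit vector, so P e_j — column j of P — equals [bj]_U.
b1 = -f1 + f2 + 0·f3 + f4, giving column 1 = <-1, 1, 0, 1>; repeating for each j gives P = [[-1, 2, 0, -1], [1, -2, 0, 0], [0, 2, 1, 1], [1, 1, 2, 2]].

[[-1, 2, 0, -1], [1, -2, 0, 0], [0, 2, 1, 1], [1, 1, 2, 2]]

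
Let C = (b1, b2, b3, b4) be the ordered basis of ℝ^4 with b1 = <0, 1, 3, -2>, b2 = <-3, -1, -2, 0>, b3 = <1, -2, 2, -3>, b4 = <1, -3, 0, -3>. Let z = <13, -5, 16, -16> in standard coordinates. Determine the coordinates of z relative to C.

<2, -3, 2, 2>

Write z = c_1 b1 + ... + c_4 b4 and solve for the c_i.
Solving this 4x4 system gives c = (2, -3, 2, 2).
Check: 2b1 - 3b2 + 2b3 + 2b4 = <13, -5, 16, -16>.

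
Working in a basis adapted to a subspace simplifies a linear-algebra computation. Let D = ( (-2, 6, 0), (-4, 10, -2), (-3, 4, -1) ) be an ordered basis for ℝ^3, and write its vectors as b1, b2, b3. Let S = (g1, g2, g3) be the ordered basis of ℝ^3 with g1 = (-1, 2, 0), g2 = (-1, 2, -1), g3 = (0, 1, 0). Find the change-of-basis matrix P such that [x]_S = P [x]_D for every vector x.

Column j of P is [bj]_S, since P maps D-coordinates to S-coordinates.
Expressing b1 in S: b1 = 2g1 + 0·g2 + 2g3, so column 1 of P is (2, 0, 2).
Doing the same for each bj gives P = [[2, 2, 2], [0, 2, 1], [2, 2, -2]].

[[2, 2, 2], [0, 2, 1], [2, 2, -2]]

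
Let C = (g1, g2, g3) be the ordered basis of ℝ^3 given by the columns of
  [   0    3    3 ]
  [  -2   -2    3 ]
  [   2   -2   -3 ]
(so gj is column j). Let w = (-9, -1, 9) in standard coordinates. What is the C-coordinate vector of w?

(1, -2, -1)

Write w = c_1 g1 + ... + c_3 g3 and solve for the c_i.
Solving this 3x3 system gives c = (1, -2, -1).
Check: g1 - 2g2 - g3 = (-9, -1, 9).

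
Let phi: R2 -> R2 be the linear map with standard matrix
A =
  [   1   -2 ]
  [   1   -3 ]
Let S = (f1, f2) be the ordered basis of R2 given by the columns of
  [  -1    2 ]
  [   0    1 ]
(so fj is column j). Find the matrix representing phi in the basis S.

With P the matrix whose columns are f1, f2, [phi]_S = P^(-1) A P.
Column by column: phi(f1) = A f1 = (-1, -1); its S-coordinates (-1, -1) give column 1.
Continuing for each basis vector yields [phi]_S = [[-1, -2], [-1, -1]].

[[-1, -2], [-1, -1]]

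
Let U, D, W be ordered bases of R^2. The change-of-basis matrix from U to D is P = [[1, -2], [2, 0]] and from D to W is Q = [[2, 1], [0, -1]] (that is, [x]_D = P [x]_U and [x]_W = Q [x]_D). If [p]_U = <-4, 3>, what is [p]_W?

Apply P to get D-coordinates <-10, -8>, then Q to get W-coordinates.
The result is [p]_W = <-28, 8>.

<-28, 8>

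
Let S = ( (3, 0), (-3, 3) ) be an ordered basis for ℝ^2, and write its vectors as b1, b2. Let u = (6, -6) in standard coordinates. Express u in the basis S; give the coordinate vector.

(0, -2)

Write u = c_1 b1 + c_2 b2 and solve for the c_i.
System: 3c_1 - 3c_2 = 6, 0c_1 + 3c_2 = -6; solving gives c_1 = 0, c_2 = -2.
Check: 0·b1 - 2b2 = (6, -6).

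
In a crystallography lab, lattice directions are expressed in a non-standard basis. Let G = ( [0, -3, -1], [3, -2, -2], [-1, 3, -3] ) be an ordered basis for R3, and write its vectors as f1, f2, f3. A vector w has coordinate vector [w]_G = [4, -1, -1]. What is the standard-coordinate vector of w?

[-2, -13, 1]

w = M [w]_G, where M has columns f1, ..., f3.
Carrying out the matrix-vector product, w = [-2, -13, 1].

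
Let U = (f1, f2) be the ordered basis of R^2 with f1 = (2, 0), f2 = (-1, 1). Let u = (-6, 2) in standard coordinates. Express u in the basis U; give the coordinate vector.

(-2, 2)

[u]_U is the unique c with M c = u, where M has columns f1, f2.
System: 2c_1 - c_2 = -6, 0c_1 + c_2 = 2; solving gives c_1 = -2, c_2 = 2.
Check: -2f1 + 2f2 = (-6, 2).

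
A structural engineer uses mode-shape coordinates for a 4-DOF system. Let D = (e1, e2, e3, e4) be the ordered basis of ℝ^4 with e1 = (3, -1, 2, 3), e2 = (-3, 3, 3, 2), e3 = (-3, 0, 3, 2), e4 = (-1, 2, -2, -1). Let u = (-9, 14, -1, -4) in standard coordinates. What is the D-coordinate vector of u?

We seek scalars with c_1 e1 + ... + c_4 e4 = u; equivalently solve M c = u where the columns of M are e1, ..., e4.
Solving this 4x4 system gives c = (-2, 4, -3, 0).
Check: -2e1 + 4e2 - 3e3 + 0·e4 = (-9, 14, -1, -4).

(-2, 4, -3, 0)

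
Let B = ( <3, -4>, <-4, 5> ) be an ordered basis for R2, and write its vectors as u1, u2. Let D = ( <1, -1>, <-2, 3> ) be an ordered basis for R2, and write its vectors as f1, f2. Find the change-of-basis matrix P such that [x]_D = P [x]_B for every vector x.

[[1, -2], [-1, 1]]

Let M have columns uj and N have columns fj. Then for every x, N [x]_D = x = M [x]_B, so P = N^(-1) M.
Since det N = 1, N^(-1) has integer entries; multiplying gives P = [[1, -2], [-1, 1]].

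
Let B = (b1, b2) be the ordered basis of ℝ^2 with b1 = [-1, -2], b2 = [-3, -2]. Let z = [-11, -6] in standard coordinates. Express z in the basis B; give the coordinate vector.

Write z = c_1 b1 + c_2 b2 and solve for the c_i.
System: -c_1 - 3c_2 = -11, -2c_1 - 2c_2 = -6; solving gives c_1 = -1, c_2 = 4.
Check: -b1 + 4b2 = [-11, -6].

[-1, 4]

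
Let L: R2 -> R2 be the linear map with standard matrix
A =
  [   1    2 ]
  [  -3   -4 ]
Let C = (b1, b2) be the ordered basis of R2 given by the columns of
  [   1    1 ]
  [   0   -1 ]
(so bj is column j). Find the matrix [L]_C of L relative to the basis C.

Let P have columns b1, b2. Then [L]_C = P^(-1) A P.
Here det P = -1, so P^(-1) is integer; computing A P first and then P^(-1)(A P) gives [[-2, 0], [3, -1]].

[[-2, 0], [3, -1]]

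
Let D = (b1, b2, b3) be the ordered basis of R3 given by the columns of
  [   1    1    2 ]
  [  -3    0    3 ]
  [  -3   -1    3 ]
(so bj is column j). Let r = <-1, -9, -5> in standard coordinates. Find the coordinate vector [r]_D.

<3, -4, 0>

We seek scalars with c_1 b1 + ... + c_3 b3 = r; equivalently solve M c = r where the columns of M are b1, ..., b3.
Solving this 3x3 system gives c = (3, -4, 0).
Check: 3b1 - 4b2 + 0·b3 = <-1, -9, -5>.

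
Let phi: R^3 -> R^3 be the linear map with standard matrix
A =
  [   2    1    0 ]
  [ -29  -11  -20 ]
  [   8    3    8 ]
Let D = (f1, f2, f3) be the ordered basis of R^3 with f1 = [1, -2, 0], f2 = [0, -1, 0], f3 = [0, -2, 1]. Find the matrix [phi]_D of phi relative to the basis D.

Let P have columns f1, ..., f3. Then [phi]_D = P^(-1) A P.
Here det P = -1, so P^(-1) is integer; computing A P first and then P^(-1)(A P) gives [[0, -1, -2], [3, -3, -2], [2, -3, 2]].

[[0, -1, -2], [3, -3, -2], [2, -3, 2]]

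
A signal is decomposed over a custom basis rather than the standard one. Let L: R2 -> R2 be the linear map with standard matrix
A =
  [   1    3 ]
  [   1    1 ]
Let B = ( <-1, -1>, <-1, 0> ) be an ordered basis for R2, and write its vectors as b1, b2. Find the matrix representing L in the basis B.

[[2, 1], [2, 0]]

Let P have columns b1, b2. Then [L]_B = P^(-1) A P.
Here det P = -1, so P^(-1) is integer; computing A P first and then P^(-1)(A P) gives [[2, 1], [2, 0]].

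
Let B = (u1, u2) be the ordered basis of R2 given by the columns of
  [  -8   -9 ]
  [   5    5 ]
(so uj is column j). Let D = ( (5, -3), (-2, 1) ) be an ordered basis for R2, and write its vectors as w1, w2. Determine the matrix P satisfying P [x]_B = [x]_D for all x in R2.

Let M have columns uj and N have columns wj. Then for every x, N [x]_D = x = M [x]_B, so P = N^(-1) M.
Since det N = -1, N^(-1) has integer entries; multiplying gives P = [[-2, -1], [-1, 2]].

[[-2, -1], [-1, 2]]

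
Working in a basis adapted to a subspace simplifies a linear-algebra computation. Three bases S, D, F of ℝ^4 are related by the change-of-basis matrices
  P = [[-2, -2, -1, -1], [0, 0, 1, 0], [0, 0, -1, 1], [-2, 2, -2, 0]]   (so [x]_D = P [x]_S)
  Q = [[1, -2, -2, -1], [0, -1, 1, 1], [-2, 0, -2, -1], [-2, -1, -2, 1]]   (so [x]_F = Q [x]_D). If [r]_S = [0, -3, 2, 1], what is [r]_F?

[11, -13, 6, -16]

Apply P to get D-coordinates [3, 2, -1, -10], then Q to get F-coordinates.
The result is [r]_F = [11, -13, 6, -16].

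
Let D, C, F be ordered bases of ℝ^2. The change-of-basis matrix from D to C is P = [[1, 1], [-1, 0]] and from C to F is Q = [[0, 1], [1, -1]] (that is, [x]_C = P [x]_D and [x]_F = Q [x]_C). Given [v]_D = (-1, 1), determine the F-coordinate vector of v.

Apply P to get C-coordinates (0, 1), then Q to get F-coordinates.
The result is [v]_F = (1, -1).

(1, -1)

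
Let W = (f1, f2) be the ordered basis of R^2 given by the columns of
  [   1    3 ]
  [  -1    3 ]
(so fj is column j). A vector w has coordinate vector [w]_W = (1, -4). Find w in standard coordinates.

w = M [w]_W, where M has columns f1, f2.
Carrying out the matrix-vector product, w = (-11, -13).

(-11, -13)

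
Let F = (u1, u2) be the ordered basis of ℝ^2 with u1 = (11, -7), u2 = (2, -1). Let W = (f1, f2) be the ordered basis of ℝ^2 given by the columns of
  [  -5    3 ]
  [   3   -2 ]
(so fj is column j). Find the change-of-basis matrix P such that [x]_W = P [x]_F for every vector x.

[[-1, -1], [2, -1]]

Column j of P is [uj]_W, since P maps F-coordinates to W-coordinates.
Expressing u1 in W: u1 = -f1 + 2f2, so column 1 of P is (-1, 2).
Doing the same for each uj gives P = [[-1, -1], [2, -1]].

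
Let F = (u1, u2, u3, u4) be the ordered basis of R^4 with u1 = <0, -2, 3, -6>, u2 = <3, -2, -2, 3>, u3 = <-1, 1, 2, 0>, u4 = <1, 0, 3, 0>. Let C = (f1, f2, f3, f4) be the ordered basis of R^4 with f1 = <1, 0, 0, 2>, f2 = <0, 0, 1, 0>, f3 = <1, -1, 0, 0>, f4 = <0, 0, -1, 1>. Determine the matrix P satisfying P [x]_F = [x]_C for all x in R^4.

Column j of P is [uj]_C, since P maps F-coordinates to C-coordinates.
Expressing u1 in C: u1 = -2f1 + f2 + 2f3 - 2f4, so column 1 of P is <-2, 1, 2, -2>.
Doing the same for each uj gives P = [[-2, 1, 0, 1], [1, -1, 2, 1], [2, 2, -1, 0], [-2, 1, 0, -2]].

[[-2, 1, 0, 1], [1, -1, 2, 1], [2, 2, -1, 0], [-2, 1, 0, -2]]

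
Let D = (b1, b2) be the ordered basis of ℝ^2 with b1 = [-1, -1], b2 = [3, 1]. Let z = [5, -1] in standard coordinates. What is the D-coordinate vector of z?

[z]_D is the unique c with M c = z, where M has columns b1, b2.
System: -c_1 + 3c_2 = 5, -c_1 + c_2 = -1; solving gives c_1 = 4, c_2 = 3.
Check: 4b1 + 3b2 = [5, -1].

[4, 3]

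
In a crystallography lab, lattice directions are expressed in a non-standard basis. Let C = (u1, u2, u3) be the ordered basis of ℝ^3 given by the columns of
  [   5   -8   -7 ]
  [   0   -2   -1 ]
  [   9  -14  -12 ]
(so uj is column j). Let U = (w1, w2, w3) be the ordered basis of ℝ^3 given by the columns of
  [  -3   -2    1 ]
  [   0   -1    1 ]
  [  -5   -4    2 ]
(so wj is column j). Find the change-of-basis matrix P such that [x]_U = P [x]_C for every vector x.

Let M have columns uj and N have columns wj. Then for every x, N [x]_U = x = M [x]_C, so P = N^(-1) M.
Since det N = -1, N^(-1) has integer entries; multiplying gives P = [[-1, 2, 2], [-2, 0, 0], [-2, -2, -1]].

[[-1, 2, 2], [-2, 0, 0], [-2, -2, -1]]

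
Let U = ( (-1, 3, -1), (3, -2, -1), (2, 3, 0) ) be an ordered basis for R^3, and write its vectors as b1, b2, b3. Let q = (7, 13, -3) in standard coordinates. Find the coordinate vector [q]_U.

Write q = c_1 b1 + ... + c_3 b3 and solve for the c_i.
Row-reducing the augmented matrix [M | q] gives c = (2, 1, 3).
Check: 2b1 + b2 + 3b3 = (7, 13, -3).

(2, 1, 3)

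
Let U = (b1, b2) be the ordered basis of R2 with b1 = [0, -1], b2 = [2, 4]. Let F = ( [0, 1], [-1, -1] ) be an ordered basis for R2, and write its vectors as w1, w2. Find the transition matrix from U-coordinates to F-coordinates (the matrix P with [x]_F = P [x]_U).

[[-1, 2], [0, -2]]

Column j of P is [bj]_F, since P maps U-coordinates to F-coordinates.
Expressing b1 in F: b1 = -w1 + 0·w2, so column 1 of P is [-1, 0].
Doing the same for each bj gives P = [[-1, 2], [0, -2]].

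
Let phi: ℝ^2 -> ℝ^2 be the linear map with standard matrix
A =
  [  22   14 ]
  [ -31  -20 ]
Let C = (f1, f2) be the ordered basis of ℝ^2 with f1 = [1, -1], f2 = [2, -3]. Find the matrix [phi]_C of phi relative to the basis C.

With P the matrix whose columns are f1, f2, [phi]_C = P^(-1) A P.
Column by column: phi(f1) = A f1 = [8, -11]; its C-coordinates [2, 3] give column 1.
Continuing for each basis vector yields [phi]_C = [[2, 2], [3, 0]].

[[2, 2], [3, 0]]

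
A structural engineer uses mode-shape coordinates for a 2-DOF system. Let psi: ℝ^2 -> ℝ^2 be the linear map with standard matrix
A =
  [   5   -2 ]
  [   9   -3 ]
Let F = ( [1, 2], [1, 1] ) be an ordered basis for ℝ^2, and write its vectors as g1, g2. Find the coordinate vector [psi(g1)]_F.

Compute psi(g1) = A g1 = [1, 3] in standard coordinates.
Then write this in F-coordinates: solve for y in y_1 g1 + y_2 g2 = [1, 3].
This gives y = [2, -1], which is column 1 of [psi]_F.

[2, -1]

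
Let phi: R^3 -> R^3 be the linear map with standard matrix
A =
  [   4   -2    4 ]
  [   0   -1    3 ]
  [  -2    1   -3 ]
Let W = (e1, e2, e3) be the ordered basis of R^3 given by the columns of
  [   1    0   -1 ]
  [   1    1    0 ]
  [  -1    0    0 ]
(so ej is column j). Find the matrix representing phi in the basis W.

[[-2, -1, -2], [-2, 0, 2], [0, 1, 2]]

Let P have columns e1, ..., e3. Then [phi]_W = P^(-1) A P.
Here det P = -1, so P^(-1) is integer; computing A P first and then P^(-1)(A P) gives [[-2, -1, -2], [-2, 0, 2], [0, 1, 2]].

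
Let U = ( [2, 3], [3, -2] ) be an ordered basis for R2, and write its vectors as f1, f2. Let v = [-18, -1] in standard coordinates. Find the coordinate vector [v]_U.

We seek scalars with c_1 f1 + c_2 f2 = v; equivalently solve M c = v where the columns of M are f1, f2.
System: 2c_1 + 3c_2 = -18, 3c_1 - 2c_2 = -1; solving gives c_1 = -3, c_2 = -4.
Check: -3f1 - 4f2 = [-18, -1].

[-3, -4]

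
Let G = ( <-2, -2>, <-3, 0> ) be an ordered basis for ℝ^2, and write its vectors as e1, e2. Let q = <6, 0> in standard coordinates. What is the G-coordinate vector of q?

Write q = c_1 e1 + c_2 e2 and solve for the c_i.
System: -2c_1 - 3c_2 = 6, -2c_1 + 0c_2 = 0; solving gives c_1 = 0, c_2 = -2.
Check: 0·e1 - 2e2 = <6, 0>.

<0, -2>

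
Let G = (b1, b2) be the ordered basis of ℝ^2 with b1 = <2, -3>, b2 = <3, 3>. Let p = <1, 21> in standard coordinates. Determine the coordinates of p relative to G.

<-4, 3>

Write p = c_1 b1 + c_2 b2 and solve for the c_i.
System: 2c_1 + 3c_2 = 1, -3c_1 + 3c_2 = 21; solving gives c_1 = -4, c_2 = 3.
Check: -4b1 + 3b2 = <1, 21>.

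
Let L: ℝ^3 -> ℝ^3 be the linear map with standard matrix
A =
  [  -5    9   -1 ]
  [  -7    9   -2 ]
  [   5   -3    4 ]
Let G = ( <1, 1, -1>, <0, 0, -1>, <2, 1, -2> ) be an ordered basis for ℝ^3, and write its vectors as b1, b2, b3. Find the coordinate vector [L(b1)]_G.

<3, -3, 1>

Compute L(b1) = A b1 = <5, 4, -2> in standard coordinates.
Then write this in G-coordinates: solve for y in y_1 b1 + ... + y_3 b3 = <5, 4, -2>.
This gives y = <3, -3, 1>, which is column 1 of [L]_G.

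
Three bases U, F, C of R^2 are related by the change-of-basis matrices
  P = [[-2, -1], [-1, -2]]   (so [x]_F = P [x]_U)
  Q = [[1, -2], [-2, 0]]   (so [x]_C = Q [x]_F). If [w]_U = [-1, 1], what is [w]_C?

Composing the changes, [w]_C = Q P [w]_U.
Q P = [[0, 3], [4, 2]]; applying this to [-1, 1] gives [3, -2].

[3, -2]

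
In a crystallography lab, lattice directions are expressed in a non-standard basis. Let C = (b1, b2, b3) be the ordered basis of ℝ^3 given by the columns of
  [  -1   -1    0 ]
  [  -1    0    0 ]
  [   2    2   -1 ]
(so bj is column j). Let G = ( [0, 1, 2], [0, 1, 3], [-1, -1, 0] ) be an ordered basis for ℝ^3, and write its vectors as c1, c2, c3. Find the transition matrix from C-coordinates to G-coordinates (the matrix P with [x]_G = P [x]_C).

[[-2, 1, 1], [2, 0, -1], [1, 1, 0]]

Take x = bj: its C-coordinates are the j-th standard unit vector, so P e_j — column j of P — equals [bj]_G.
b1 = -2c1 + 2c2 + c3, giving column 1 = [-2, 2, 1]; repeating for each j gives P = [[-2, 1, 1], [2, 0, -1], [1, 1, 0]].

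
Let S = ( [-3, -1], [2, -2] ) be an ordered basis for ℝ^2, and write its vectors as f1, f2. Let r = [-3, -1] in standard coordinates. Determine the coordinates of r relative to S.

[1, 0]

We seek scalars with c_1 f1 + c_2 f2 = r; equivalently solve M c = r where the columns of M are f1, f2.
System: -3c_1 + 2c_2 = -3, -c_1 - 2c_2 = -1; solving gives c_1 = 1, c_2 = 0.
Check: f1 + 0·f2 = [-3, -1].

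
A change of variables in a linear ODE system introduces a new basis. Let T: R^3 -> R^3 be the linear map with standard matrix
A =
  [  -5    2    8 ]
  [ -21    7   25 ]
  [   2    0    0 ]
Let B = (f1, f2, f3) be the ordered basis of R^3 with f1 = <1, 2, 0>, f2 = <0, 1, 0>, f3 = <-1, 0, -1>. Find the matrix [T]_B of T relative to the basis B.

[[-3, 2, -1], [-1, 3, -2], [-2, 0, 2]]

With P the matrix whose columns are f1, ..., f3, [T]_B = P^(-1) A P.
Column by column: T(f1) = A f1 = <-1, -7, 2>; its B-coordinates <-3, -1, -2> give column 1.
Continuing for each basis vector yields [T]_B = [[-3, 2, -1], [-1, 3, -2], [-2, 0, 2]].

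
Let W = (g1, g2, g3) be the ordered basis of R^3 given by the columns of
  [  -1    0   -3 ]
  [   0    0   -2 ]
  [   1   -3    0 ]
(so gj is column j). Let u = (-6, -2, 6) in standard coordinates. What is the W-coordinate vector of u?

[u]_W is the unique c with M c = u, where M has columns g1, ..., g3.
Solving this 3x3 system gives c = (3, -1, 1).
Check: 3g1 - g2 + g3 = (-6, -2, 6).

(3, -1, 1)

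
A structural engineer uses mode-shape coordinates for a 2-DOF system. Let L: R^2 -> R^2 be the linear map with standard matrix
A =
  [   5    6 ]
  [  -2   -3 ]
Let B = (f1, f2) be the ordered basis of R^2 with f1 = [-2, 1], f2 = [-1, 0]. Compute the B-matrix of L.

[[1, 2], [2, 1]]

With P the matrix whose columns are f1, f2, [L]_B = P^(-1) A P.
Column by column: L(f1) = A f1 = [-4, 1]; its B-coordinates [1, 2] give column 1.
Continuing for each basis vector yields [L]_B = [[1, 2], [2, 1]].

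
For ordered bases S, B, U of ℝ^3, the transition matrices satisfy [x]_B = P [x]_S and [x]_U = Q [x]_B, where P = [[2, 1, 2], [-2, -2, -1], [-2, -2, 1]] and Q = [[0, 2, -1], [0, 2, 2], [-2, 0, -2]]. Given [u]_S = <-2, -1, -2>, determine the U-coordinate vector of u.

Apply P to get B-coordinates <-9, 8, 4>, then Q to get U-coordinates.
The result is [u]_U = <12, 24, 10>.

<12, 24, 10>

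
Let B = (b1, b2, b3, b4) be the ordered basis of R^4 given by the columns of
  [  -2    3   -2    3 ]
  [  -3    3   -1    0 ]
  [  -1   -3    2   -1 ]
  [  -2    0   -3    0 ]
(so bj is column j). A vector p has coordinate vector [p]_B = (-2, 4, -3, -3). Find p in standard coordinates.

(13, 21, -13, 13)

By definition p = -2b1 + 4b2 - 3b3 - 3b4.
Summing componentwise gives (13, 21, -13, 13).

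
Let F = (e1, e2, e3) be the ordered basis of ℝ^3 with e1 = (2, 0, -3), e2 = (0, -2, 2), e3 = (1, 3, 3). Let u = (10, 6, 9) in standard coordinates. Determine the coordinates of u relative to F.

Write u = c_1 e1 + ... + c_3 e3 and solve for the c_i.
Solving this 3x3 system gives c = (3, 3, 4).
Check: 3e1 + 3e2 + 4e3 = (10, 6, 9).

(3, 3, 4)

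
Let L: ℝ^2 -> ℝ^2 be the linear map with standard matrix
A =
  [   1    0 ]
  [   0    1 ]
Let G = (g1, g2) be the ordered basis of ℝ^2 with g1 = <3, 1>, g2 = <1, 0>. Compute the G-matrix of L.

[[1, 0], [0, 1]]

With P the matrix whose columns are g1, g2, [L]_G = P^(-1) A P.
Column by column: L(g1) = A g1 = <3, 1>; its G-coordinates <1, 0> give column 1.
Continuing for each basis vector yields [L]_G = [[1, 0], [0, 1]].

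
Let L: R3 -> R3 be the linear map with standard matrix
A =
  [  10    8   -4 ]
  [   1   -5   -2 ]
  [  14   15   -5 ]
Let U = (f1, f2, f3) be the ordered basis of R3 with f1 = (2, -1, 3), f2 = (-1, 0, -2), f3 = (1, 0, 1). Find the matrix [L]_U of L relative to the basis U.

With P the matrix whose columns are f1, ..., f3, [L]_U = P^(-1) A P.
Column by column: L(f1) = A f1 = (0, 1, -2); its U-coordinates (-1, 1, 3) give column 1.
Continuing for each basis vector yields [L]_U = [[-1, -3, 1], [1, -1, -2], [3, 3, 2]].

[[-1, -3, 1], [1, -1, -2], [3, 3, 2]]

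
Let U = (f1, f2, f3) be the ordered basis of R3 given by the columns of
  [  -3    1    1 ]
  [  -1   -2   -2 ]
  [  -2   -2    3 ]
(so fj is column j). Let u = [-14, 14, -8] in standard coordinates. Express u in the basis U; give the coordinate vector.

[2, -4, -4]

[u]_U is the unique c with M c = u, where M has columns f1, ..., f3.
Gaussian elimination on [M | u] yields c = (2, -4, -4).
Check: 2f1 - 4f2 - 4f3 = [-14, 14, -8].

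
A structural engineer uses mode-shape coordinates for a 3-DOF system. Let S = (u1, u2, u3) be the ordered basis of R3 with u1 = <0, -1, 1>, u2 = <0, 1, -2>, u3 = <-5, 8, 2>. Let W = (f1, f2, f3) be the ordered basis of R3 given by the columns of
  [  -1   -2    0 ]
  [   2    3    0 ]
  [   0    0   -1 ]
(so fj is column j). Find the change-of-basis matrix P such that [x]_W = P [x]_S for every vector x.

[[-2, 2, 1], [1, -1, 2], [-1, 2, -2]]

Let M have columns uj and N have columns fj. Then for every x, N [x]_W = x = M [x]_S, so P = N^(-1) M.
Since det N = -1, N^(-1) has integer entries; multiplying gives P = [[-2, 2, 1], [1, -1, 2], [-1, 2, -2]].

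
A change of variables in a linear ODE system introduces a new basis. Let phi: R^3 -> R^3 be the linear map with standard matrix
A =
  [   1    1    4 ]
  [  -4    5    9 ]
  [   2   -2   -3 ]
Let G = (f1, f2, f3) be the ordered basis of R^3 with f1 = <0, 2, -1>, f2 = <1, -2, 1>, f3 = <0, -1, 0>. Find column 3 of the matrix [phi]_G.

<-3, -1, 1>

Compute phi(f3) = A f3 = <-1, -5, 2> in standard coordinates.
Then write this in G-coordinates: solve for y in y_1 f1 + ... + y_3 f3 = <-1, -5, 2>.
This gives y = <-3, -1, 1>, which is column 3 of [phi]_G.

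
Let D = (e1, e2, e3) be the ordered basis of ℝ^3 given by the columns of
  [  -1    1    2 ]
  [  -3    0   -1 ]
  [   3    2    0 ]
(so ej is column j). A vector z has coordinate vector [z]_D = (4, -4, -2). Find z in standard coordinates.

z = M [z]_D, where M has columns e1, ..., e3.
Carrying out the matrix-vector product, z = (-12, -10, 4).

(-12, -10, 4)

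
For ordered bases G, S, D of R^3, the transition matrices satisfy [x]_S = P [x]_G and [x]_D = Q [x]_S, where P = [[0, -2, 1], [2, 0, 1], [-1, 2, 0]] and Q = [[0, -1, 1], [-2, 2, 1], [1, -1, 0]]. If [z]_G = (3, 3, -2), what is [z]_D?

(-1, 27, -12)

Composing the changes, [z]_D = Q P [z]_G.
Q P = [[-3, 2, -1], [3, 6, 0], [-2, -2, 0]]; applying this to (3, 3, -2) gives (-1, 27, -12).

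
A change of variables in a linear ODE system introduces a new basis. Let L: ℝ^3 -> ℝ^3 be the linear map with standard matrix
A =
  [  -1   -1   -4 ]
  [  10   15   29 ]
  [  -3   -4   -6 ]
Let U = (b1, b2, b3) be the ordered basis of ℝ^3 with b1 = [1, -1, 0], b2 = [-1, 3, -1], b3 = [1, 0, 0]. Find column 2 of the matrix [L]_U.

[3, 3, 2]

Column 2 of [L]_U is the U-coordinate vector of L(b2).
In standard coordinates L(b2) = A b2 = [2, 6, -3].
Converting to U: [2, 6, -3] = 3b1 + 3b2 + 2b3, so the coordinate vector is [3, 3, 2].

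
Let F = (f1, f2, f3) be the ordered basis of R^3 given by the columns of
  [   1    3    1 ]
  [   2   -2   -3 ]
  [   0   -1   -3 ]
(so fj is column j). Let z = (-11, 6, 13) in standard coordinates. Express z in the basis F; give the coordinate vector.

(-4, -1, -4)

[z]_F is the unique c with M c = z, where M has columns f1, ..., f3.
Row-reducing the augmented matrix [M | z] gives c = (-4, -1, -4).
Check: -4f1 - f2 - 4f3 = (-11, 6, 13).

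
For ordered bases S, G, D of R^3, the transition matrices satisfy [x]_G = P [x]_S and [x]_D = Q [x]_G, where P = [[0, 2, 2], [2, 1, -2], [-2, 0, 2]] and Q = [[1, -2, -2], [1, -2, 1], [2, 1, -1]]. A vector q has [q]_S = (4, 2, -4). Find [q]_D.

Apply P to get G-coordinates (-4, 18, -16), then Q to get D-coordinates.
The result is [q]_D = (-8, -56, 26).

(-8, -56, 26)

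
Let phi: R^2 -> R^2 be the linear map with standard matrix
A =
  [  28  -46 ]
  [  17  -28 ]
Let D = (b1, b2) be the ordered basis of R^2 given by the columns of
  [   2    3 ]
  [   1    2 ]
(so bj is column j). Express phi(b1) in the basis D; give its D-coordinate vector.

Compute phi(b1) = A b1 = [10, 6] in standard coordinates.
Then write this in D-coordinates: solve for y in y_1 b1 + y_2 b2 = [10, 6].
This gives y = [2, 2], which is column 1 of [phi]_D.

[2, 2]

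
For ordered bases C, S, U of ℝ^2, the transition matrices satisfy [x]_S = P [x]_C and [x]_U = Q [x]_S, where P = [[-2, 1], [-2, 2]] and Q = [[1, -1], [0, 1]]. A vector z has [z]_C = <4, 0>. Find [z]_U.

First [z]_S = P [z]_C = <-8, -8>.
Then [z]_U = Q [z]_S = <0, -8>.

<0, -8>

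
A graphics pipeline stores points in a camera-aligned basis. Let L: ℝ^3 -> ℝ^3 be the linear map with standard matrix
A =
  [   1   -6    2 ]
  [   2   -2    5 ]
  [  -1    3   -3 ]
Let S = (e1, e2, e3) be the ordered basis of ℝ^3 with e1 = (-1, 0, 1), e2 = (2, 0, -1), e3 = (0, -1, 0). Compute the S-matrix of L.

[[-3, 2, 0], [-1, 1, 3], [-3, 1, -2]]

Let P have columns e1, ..., e3. Then [L]_S = P^(-1) A P.
Here det P = -1, so P^(-1) is integer; computing A P first and then P^(-1)(A P) gives [[-3, 2, 0], [-1, 1, 3], [-3, 1, -2]].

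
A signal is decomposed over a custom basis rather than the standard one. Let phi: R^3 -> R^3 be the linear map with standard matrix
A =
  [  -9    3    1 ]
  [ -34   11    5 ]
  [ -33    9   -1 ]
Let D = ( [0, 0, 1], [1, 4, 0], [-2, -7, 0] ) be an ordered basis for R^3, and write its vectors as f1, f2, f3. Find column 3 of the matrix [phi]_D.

[3, 3, 3]

Column 3 of [phi]_D is the D-coordinate vector of phi(f3).
In standard coordinates phi(f3) = A f3 = [-3, -9, 3].
Converting to D: [-3, -9, 3] = 3f1 + 3f2 + 3f3, so the coordinate vector is [3, 3, 3].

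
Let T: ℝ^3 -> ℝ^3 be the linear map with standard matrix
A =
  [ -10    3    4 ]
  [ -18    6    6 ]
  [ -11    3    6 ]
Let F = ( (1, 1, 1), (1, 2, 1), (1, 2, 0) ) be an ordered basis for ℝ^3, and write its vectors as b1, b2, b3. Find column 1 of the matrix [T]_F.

Compute T(b1) = A b1 = (-3, -6, -2) in standard coordinates.
Then write this in F-coordinates: solve for y in y_1 b1 + ... + y_3 b3 = (-3, -6, -2).
This gives y = (0, -2, -1), which is column 1 of [T]_F.

(0, -2, -1)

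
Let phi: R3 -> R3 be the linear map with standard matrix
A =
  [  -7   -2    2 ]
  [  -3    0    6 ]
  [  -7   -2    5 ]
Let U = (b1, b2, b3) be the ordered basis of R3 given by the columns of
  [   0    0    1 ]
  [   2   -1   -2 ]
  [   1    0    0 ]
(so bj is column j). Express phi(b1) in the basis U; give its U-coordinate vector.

[1, 0, -2]

Column 1 of [phi]_U is the U-coordinate vector of phi(b1).
In standard coordinates phi(b1) = A b1 = [-2, 6, 1].
Converting to U: [-2, 6, 1] = b1 + 0·b2 - 2b3, so the coordinate vector is [1, 0, -2].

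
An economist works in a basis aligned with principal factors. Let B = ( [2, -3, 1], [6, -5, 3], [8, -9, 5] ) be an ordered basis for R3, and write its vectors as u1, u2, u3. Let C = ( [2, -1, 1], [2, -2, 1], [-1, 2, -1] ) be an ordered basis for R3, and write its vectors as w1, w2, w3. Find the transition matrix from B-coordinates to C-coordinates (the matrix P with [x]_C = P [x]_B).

[[-1, 1, 1], [2, 2, 2], [0, 0, -2]]

Let M have columns uj and N have columns wj. Then for every x, N [x]_C = x = M [x]_B, so P = N^(-1) M.
Since det N = 1, N^(-1) has integer entries; multiplying gives P = [[-1, 1, 1], [2, 2, 2], [0, 0, -2]].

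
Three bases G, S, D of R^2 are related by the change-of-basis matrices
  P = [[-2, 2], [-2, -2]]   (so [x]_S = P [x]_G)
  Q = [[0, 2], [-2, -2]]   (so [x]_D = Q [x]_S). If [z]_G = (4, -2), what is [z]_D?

Apply P to get S-coordinates (-12, -4), then Q to get D-coordinates.
The result is [z]_D = (-8, 32).

(-8, 32)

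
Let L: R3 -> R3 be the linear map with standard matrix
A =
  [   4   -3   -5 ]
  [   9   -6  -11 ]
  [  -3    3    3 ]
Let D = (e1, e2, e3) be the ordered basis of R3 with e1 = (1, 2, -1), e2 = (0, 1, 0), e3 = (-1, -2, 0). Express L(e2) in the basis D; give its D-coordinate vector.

(-3, 0, 0)

Column 2 of [L]_D is the D-coordinate vector of L(e2).
In standard coordinates L(e2) = A e2 = (-3, -6, 3).
Converting to D: (-3, -6, 3) = -3e1 + 0·e2 + 0·e3, so the coordinate vector is (-3, 0, 0).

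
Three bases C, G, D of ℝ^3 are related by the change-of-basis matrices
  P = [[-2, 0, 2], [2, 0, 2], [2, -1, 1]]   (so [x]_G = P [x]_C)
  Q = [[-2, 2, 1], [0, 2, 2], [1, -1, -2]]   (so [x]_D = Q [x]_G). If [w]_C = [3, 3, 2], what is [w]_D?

Apply P to get G-coordinates [-2, 10, 5], then Q to get D-coordinates.
The result is [w]_D = [29, 30, -22].

[29, 30, -22]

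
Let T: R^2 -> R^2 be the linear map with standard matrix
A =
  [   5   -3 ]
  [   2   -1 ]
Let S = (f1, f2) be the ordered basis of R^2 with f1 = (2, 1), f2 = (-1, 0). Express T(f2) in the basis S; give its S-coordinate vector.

(-2, 1)

Column 2 of [T]_S is the S-coordinate vector of T(f2).
In standard coordinates T(f2) = A f2 = (-5, -2).
Converting to S: (-5, -2) = -2f1 + f2, so the coordinate vector is (-2, 1).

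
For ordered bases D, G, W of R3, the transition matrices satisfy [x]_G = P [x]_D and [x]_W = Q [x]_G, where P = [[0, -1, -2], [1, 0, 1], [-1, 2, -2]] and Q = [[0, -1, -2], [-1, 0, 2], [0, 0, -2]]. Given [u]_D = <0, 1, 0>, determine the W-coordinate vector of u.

<-4, 5, -4>

Apply P to get G-coordinates <-1, 0, 2>, then Q to get W-coordinates.
The result is [u]_W = <-4, 5, -4>.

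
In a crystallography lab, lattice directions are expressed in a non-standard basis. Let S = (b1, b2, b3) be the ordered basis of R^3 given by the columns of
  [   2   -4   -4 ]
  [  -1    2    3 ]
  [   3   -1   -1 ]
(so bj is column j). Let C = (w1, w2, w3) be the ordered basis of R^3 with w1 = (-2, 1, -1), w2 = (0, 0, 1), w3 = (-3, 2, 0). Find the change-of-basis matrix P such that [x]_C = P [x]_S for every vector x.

[[-1, 2, -1], [2, 1, -2], [0, 0, 2]]

Let M have columns bj and N have columns wj. Then for every x, N [x]_C = x = M [x]_S, so P = N^(-1) M.
Since det N = 1, N^(-1) has integer entries; multiplying gives P = [[-1, 2, -1], [2, 1, -2], [0, 0, 2]].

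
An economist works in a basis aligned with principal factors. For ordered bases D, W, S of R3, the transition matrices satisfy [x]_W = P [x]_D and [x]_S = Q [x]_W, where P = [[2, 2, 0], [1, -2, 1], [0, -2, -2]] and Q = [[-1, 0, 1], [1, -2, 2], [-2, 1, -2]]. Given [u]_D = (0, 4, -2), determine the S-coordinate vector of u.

Apply P to get W-coordinates (8, -10, -4), then Q to get S-coordinates.
The result is [u]_S = (-12, 20, -18).

(-12, 20, -18)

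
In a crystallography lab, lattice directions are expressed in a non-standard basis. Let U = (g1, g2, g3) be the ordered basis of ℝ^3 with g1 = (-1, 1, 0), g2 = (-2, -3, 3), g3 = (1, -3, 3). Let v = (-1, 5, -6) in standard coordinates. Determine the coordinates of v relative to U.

Write v = c_1 g1 + ... + c_3 g3 and solve for the c_i.
Gaussian elimination on [M | v] yields c = (-1, 0, -2).
Check: -g1 + 0·g2 - 2g3 = (-1, 5, -6).

(-1, 0, -2)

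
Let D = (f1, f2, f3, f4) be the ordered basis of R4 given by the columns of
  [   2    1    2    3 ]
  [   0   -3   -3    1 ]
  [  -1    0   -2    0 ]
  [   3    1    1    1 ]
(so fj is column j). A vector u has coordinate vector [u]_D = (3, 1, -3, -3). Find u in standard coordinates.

u = M [u]_D, where M has columns f1, ..., f4.
Carrying out the matrix-vector product, u = (-8, 3, 3, 4).

(-8, 3, 3, 4)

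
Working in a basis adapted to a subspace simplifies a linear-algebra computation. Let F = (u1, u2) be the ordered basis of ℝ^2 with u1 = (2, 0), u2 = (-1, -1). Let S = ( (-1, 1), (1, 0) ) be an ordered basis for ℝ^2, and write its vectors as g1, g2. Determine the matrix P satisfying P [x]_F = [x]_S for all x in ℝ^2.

[[0, -1], [2, -2]]

Take x = uj: its F-coordinates are the j-th standard unit vector, so P e_j — column j of P — equals [uj]_S.
u1 = 0·g1 + 2g2, giving column 1 = (0, 2); repeating for each j gives P = [[0, -1], [2, -2]].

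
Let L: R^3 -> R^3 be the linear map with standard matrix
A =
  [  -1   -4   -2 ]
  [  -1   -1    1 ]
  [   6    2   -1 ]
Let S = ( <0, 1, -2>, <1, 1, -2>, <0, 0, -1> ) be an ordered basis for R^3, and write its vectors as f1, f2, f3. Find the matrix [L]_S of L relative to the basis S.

With P the matrix whose columns are f1, ..., f3, [L]_S = P^(-1) A P.
Column by column: L(f1) = A f1 = <0, -3, 4>; its S-coordinates <-3, 0, 2> give column 1.
Continuing for each basis vector yields [L]_S = [[-3, -3, -3], [0, -1, 2], [2, -2, 1]].

[[-3, -3, -3], [0, -1, 2], [2, -2, 1]]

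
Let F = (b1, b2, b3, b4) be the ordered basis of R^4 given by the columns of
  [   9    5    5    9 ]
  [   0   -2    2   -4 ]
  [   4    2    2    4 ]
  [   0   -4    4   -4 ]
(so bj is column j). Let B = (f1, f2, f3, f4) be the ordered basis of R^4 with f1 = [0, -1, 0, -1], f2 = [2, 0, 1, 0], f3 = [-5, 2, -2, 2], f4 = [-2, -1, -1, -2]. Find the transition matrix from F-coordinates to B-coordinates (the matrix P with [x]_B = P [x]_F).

Take x = bj: its F-coordinates are the j-th standard unit vector, so P e_j — column j of P — equals [bj]_B.
b1 = -2f1 + 2f2 - f3 + 0·f4, giving column 1 = [-2, 2, -1, 0]; repeating for each j gives P = [[-2, -2, -2, 2], [2, 2, -2, 2], [-1, -1, -1, -1], [0, 2, -2, 0]].

[[-2, -2, -2, 2], [2, 2, -2, 2], [-1, -1, -1, -1], [0, 2, -2, 0]]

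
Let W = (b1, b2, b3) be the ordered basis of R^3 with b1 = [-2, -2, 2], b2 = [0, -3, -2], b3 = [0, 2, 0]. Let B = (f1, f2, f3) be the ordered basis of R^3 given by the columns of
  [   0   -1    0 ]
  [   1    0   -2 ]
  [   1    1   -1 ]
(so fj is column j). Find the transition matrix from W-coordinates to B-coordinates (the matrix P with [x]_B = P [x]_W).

[[2, -1, -2], [2, 0, 0], [2, 1, -2]]

Column j of P is [bj]_B, since P maps W-coordinates to B-coordinates.
Expressing b1 in B: b1 = 2f1 + 2f2 + 2f3, so column 1 of P is [2, 2, 2].
Doing the same for each bj gives P = [[2, -1, -2], [2, 0, 0], [2, 1, -2]].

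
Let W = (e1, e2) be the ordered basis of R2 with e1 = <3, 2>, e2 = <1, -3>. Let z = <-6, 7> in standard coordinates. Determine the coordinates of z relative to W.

[z]_W is the unique c with M c = z, where M has columns e1, e2.
System: 3c_1 + c_2 = -6, 2c_1 - 3c_2 = 7; solving gives c_1 = -1, c_2 = -3.
Check: -e1 - 3e2 = <-6, 7>.

<-1, -3>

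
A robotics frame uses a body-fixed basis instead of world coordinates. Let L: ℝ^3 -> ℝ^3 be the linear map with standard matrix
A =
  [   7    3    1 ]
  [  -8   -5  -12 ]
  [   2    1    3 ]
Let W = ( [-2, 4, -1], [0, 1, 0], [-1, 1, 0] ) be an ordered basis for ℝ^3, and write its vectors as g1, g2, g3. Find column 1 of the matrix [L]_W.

[3, -1, -3]

Column 1 of [L]_W is the W-coordinate vector of L(g1).
In standard coordinates L(g1) = A g1 = [-3, 8, -3].
Converting to W: [-3, 8, -3] = 3g1 - g2 - 3g3, so the coordinate vector is [3, -1, -3].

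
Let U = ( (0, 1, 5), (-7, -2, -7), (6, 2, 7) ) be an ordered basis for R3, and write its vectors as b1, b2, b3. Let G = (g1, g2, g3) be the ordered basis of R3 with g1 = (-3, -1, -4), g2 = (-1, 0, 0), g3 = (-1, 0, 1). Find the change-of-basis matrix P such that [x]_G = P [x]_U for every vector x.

[[-1, 2, -2], [2, 0, 1], [1, 1, -1]]

Let M have columns bj and N have columns gj. Then for every x, N [x]_G = x = M [x]_U, so P = N^(-1) M.
Since det N = -1, N^(-1) has integer entries; multiplying gives P = [[-1, 2, -2], [2, 0, 1], [1, 1, -1]].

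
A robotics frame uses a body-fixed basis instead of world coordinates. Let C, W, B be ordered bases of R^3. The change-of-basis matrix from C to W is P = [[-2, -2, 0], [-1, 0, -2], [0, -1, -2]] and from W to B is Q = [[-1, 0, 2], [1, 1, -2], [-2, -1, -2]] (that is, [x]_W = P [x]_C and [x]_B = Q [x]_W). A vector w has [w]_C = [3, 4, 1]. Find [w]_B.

[2, -7, 45]

Apply P to get W-coordinates [-14, -5, -6], then Q to get B-coordinates.
The result is [w]_B = [2, -7, 45].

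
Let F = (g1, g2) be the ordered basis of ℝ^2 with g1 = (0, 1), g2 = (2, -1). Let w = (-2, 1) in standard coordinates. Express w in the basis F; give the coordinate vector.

(0, -1)

[w]_F is the unique c with M c = w, where M has columns g1, g2.
System: 0c_1 + 2c_2 = -2, c_1 - c_2 = 1; solving gives c_1 = 0, c_2 = -1.
Check: 0·g1 - g2 = (-2, 1).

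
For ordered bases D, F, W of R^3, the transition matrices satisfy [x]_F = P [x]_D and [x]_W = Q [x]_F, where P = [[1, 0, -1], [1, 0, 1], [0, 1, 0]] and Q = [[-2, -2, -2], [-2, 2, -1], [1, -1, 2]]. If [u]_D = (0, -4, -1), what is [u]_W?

Apply P to get F-coordinates (1, -1, -4), then Q to get W-coordinates.
The result is [u]_W = (8, 0, -6).

(8, 0, -6)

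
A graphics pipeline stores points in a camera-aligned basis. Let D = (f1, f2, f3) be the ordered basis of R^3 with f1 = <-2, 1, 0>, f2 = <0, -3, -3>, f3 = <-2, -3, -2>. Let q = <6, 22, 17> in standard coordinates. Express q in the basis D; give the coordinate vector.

[q]_D is the unique c with M c = q, where M has columns f1, ..., f3.
Row-reducing the augmented matrix [M | q] gives c = (1, -3, -4).
Check: f1 - 3f2 - 4f3 = <6, 22, 17>.

<1, -3, -4>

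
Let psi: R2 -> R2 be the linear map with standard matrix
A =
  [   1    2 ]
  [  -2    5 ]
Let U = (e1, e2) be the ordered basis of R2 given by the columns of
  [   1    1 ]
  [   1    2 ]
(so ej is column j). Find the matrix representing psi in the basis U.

Let P have columns e1, e2. Then [psi]_U = P^(-1) A P.
Here det P = 1, so P^(-1) is integer; computing A P first and then P^(-1)(A P) gives [[3, 2], [0, 3]].

[[3, 2], [0, 3]]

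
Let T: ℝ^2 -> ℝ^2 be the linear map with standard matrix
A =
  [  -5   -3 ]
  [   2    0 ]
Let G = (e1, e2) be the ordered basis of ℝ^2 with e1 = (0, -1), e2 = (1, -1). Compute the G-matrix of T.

[[-3, 0], [3, -2]]

The j-th column of [T]_G is [T(ej)]_G.
T(e1) = A e1 = (3, 0) = -3e1 + 3e2, so column 1 is (-3, 3).
Repeating for e2 and assembling the columns gives [[-3, 0], [3, -2]].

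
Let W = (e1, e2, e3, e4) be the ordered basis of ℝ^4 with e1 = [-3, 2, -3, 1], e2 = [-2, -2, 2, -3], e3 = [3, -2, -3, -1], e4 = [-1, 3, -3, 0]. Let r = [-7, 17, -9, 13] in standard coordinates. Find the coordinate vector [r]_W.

We seek scalars with c_1 e1 + ... + c_4 e4 = r; equivalently solve M c = r where the columns of M are e1, ..., e4.
Gaussian elimination on [M | r] yields c = (2, -3, -2, 1).
Check: 2e1 - 3e2 - 2e3 + e4 = [-7, 17, -9, 13].

[2, -3, -2, 1]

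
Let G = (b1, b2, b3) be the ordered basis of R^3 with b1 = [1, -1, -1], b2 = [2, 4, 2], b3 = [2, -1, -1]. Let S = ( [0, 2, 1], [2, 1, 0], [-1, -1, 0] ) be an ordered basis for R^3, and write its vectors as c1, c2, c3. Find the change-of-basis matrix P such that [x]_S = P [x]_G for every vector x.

[[-1, 2, -1], [0, 2, 1], [-1, 2, 0]]

Take x = bj: its G-coordinates are the j-th standard unit vector, so P e_j — column j of P — equals [bj]_S.
b1 = -c1 + 0·c2 - c3, giving column 1 = [-1, 0, -1]; repeating for each j gives P = [[-1, 2, -1], [0, 2, 1], [-1, 2, 0]].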